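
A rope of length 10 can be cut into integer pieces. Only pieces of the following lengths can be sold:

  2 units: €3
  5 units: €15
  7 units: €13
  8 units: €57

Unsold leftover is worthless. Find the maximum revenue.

60

Build best[k] bottom-up: best[k] = max over allowed piece i of (p[i] + best[k−i]).
best[1] = 0
best[2] = 3
best[3] = 3
best[4] = 6  (first piece 2, then best[2]=3)
best[5] = 15
best[6] = 15
best[7] = 18  (first piece 2, then best[5]=15)
best[8] = 57
best[9] = 57
best[10] = 60  (first piece 2, then best[8]=57)
One optimal cutting: 8 + 2 → €60.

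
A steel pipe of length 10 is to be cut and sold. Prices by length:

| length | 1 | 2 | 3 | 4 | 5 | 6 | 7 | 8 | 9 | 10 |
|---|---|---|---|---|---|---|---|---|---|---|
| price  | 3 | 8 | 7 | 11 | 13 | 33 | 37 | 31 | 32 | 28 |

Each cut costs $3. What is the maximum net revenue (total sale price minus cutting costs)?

43

Build r[k] bottom-up: r[k] = max over allowed piece i of (p[i] + r[k−i]) − 3 per cut.
r[1] = 3
r[2] = 8
r[3] = 8  (first piece 1, then r[2]=8)
r[4] = 13  (first piece 2, then r[2]=8)
r[5] = 13  (first piece 1, then r[4]=13)
r[6] = 33
r[7] = 37
r[8] = 38  (first piece 2, then r[6]=33)
r[9] = 42  (first piece 2, then r[7]=37)
r[10] = 43  (first piece 2, then r[8]=38)
One optimal plan: pieces 6 + 2 + 2 (2 cuts) → $49 − $6 = $43.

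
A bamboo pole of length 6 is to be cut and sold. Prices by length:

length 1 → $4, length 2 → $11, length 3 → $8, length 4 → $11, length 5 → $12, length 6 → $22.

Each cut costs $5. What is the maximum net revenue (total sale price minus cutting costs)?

Build r[k] bottom-up: r[k] = max over allowed piece i of (p[i] + r[k−i]) − 5 per cut.
r[1] = 4
r[2] = 11
r[3] = 10  (first piece 1, then r[2]=11)
r[4] = 17  (first piece 2, then r[2]=11)
r[5] = 16  (first piece 1, then r[4]=17)
r[6] = 23  (first piece 2, then r[4]=17)
One optimal plan: pieces 2 + 2 + 2 (2 cuts) → $33 − $10 = $23.

23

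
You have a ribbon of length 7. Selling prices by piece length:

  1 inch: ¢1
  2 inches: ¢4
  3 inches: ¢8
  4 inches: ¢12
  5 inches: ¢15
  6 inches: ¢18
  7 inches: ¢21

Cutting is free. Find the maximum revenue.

Build best[k] bottom-up: best[k] = max over allowed piece i of (p[i] + best[k−i]).
best[1] = 1
best[2] = max(1+1, 4+0) = 4
best[3] = max(1+4, 4+1, 8+0) = 8
best[4] = max(1+8, 4+4, 8+1, 12+0) = 12
best[5] = max(1+12, 4+8, 8+4, 12+1, 15+0) = 15
best[6] = max(1+15, 4+12, 8+8, 12+4, 15+1, 18+0) = 18
best[7] = max(1+18, 4+15, 8+12, …, 18+1, 21+0) = 21
Best is to sell the whole 7-inch piece uncut for ¢21.

21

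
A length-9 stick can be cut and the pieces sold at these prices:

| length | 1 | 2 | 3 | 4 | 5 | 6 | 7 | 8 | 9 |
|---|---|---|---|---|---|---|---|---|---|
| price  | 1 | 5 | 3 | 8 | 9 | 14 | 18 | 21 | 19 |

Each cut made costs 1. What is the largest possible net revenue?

22

Build r[k] bottom-up: r[k] = max over allowed piece i of (p[i] + r[k−i]) − 1 per cut.
r[1] = 1
r[2] = 5
r[3] = 5  (first piece 1, then r[2]=5)
r[4] = 9  (first piece 2, then r[2]=5)
r[5] = 9  (first piece 1, then r[4]=9)
r[6] = 14
r[7] = 18
r[8] = 21
r[9] = 22  (first piece 2, then r[7]=18)
One optimal plan: pieces 7 + 2 (1 cut) → 23 − 1 = 22.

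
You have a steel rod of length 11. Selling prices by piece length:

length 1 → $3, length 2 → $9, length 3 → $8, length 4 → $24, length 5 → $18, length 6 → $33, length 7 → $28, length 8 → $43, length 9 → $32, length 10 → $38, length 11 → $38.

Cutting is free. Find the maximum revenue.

Build r[k] bottom-up: r[k] = max over allowed piece i of (p[i] + r[k−i]).
r[1] = 3
r[2] = 9
r[3] = 12  (first piece 1, then r[2]=9)
r[4] = 24
r[5] = 27  (first piece 1, then r[4]=24)
r[6] = 33  (first piece 2, then r[4]=24)
r[7] = 36  (first piece 1, then r[6]=33)
r[8] = 48  (first piece 4, then r[4]=24)
r[9] = 51  (first piece 1, then r[8]=48)
r[10] = 57  (first piece 2, then r[8]=48)
r[11] = 60  (first piece 1, then r[10]=57)
One optimal cutting: 4 + 4 + 2 + 1 → $24 + $24 + $9 + $3 = $60.

60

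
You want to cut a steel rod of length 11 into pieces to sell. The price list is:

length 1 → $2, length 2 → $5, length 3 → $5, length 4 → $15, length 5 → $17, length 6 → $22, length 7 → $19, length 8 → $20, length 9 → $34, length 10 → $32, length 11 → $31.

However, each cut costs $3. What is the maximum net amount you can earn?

Build v[k] bottom-up: v[k] = max over allowed piece i of (p[i] + v[k−i]) − 3 per cut.
v[1] = 2
v[2] = max(2+2-3, 5+0) = 5
v[3] = max(2+5-3, 5+2-3, 5+0) = 5
v[4] = max(2+5-3, 5+5-3, 5+2-3, 15+0) = 15
v[5] = max(2+15-3, 5+5-3, 5+5-3, 15+2-3, 17+0) = 17
v[6] = max(2+17-3, 5+15-3, 5+5-3, 15+5-3, 17+2-3, 22+0) = 22
v[7] = max(2+22-3, 5+17-3, 5+15-3, …, 22+2-3, 19+0) = 21
v[8] = max(2+21-3, 5+22-3, 5+17-3, …, 19+2-3, 20+0) = 27
v[9] = max(2+27-3, 5+21-3, 5+22-3, …, 20+2-3, 34+0) = 34
v[10] = max(2+34-3, 5+27-3, 5+21-3, …, 34+2-3, 32+0) = 34
v[11] = max(2+34-3, 5+34-3, 5+27-3, …, 32+2-3, 31+0) = 36
One optimal plan: pieces 9 + 2 (1 cut) → $39 − $3 = $36.

36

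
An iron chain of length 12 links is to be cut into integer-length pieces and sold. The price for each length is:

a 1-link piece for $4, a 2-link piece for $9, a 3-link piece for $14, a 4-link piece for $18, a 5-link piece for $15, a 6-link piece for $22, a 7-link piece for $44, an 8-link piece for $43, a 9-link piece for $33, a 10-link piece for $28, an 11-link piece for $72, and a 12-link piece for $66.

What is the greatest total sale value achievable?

76

Build R[k] bottom-up: R[k] = max over allowed piece i of (p[i] + R[k−i]).
R[1] = 4
R[2] = 9
R[3] = 14
R[4] = 18  (first piece 1, then R[3]=14)
R[5] = 23  (first piece 2, then R[3]=14)
R[6] = 28  (first piece 3, then R[3]=14)
R[7] = 44
R[8] = 48  (first piece 1, then R[7]=44)
R[9] = 53  (first piece 2, then R[7]=44)
R[10] = 58  (first piece 3, then R[7]=44)
R[11] = 72
R[12] = 76  (first piece 1, then R[11]=72)
One optimal cutting: 11 + 1 → $72 + $4 = $76.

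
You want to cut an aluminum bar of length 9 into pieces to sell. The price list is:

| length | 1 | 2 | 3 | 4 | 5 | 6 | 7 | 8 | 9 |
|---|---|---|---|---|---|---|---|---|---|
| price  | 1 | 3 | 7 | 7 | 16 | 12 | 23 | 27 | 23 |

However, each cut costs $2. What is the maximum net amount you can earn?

Let r[k] be the best obtainable value from length k. For each k, try every first piece i and keep the best of price[i] + r[k−i] minus the 2 cut fee when i<k.
r[1] = 1
r[2] = max(1+1-2, 3+0) = 3
r[3] = max(1+3-2, 3+1-2, 7+0) = 7
r[4] = max(1+7-2, 3+3-2, 7+1-2, 7+0) = 7
r[5] = max(1+7-2, 3+7-2, 7+3-2, 7+1-2, 16+0) = 16
r[6] = max(1+16-2, 3+7-2, 7+7-2, 7+3-2, 16+1-2, 12+0) = 15
r[7] = max(1+15-2, 3+16-2, 7+7-2, …, 12+1-2, 23+0) = 23
r[8] = max(1+23-2, 3+15-2, 7+16-2, …, 23+1-2, 27+0) = 27
r[9] = max(1+27-2, 3+23-2, 7+15-2, …, 27+1-2, 23+0) = 26
One optimal plan: pieces 8 + 1 (1 cut) → $28 − $2 = $26.

26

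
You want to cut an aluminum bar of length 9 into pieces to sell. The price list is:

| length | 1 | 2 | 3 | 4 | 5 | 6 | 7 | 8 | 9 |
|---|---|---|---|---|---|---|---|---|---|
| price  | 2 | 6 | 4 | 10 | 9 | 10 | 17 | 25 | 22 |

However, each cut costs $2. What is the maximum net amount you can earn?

25

Consider every possible first cut. r[k] is the best of p[i]+r[k−i] over all sellable i≤k, charging 2 whenever i<k.
r[1] = 2
r[2] = max(2+2-2, 6+0) = 6
r[3] = max(2+6-2, 6+2-2, 4+0) = 6
r[4] = max(2+6-2, 6+6-2, 4+2-2, 10+0) = 10
r[5] = max(2+10-2, 6+6-2, 4+6-2, 10+2-2, 9+0) = 10
r[6] = max(2+10-2, 6+10-2, 4+6-2, 10+6-2, 9+2-2, 10+0) = 14
r[7] = max(2+14-2, 6+10-2, 4+10-2, …, 10+2-2, 17+0) = 17
r[8] = max(2+17-2, 6+14-2, 4+10-2, …, 17+2-2, 25+0) = 25
r[9] = max(2+25-2, 6+17-2, 4+14-2, …, 25+2-2, 22+0) = 25
One optimal plan: pieces 8 + 1 (1 cut) → $27 − $2 = $25.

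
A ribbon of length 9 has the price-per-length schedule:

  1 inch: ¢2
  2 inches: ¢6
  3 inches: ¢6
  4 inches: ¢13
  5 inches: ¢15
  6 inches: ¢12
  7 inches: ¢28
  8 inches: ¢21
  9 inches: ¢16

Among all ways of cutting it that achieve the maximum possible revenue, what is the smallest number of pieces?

Build r[k] bottom-up: r[k] = max over allowed piece i of (p[i] + r[k−i]).
r[1] = 2
r[2] = max(2+2, 6+0) = 6
r[3] = max(2+6, 6+2, 6+0) = 8
r[4] = max(2+8, 6+6, 6+2, 13+0) = 13
r[5] = max(2+13, 6+8, 6+6, 13+2, 15+0) = 15
r[6] = max(2+15, 6+13, 6+8, 13+6, 15+2, 12+0) = 19
r[7] = max(2+19, 6+15, 6+13, …, 12+2, 28+0) = 28
r[8] = max(2+28, 6+19, 6+15, …, 28+2, 21+0) = 30
r[9] = max(2+30, 6+28, 6+19, …, 21+2, 16+0) = 34
Maximum revenue is ¢34.
Now minimize piece count subject to staying optimal: for each k, pieces[k] = 1 + min over i with p[i]+r[k−i]=r[k] of pieces[k−i].
pieces[6] = 2
pieces[7] = 1
pieces[8] = 2
pieces[9] = 2

2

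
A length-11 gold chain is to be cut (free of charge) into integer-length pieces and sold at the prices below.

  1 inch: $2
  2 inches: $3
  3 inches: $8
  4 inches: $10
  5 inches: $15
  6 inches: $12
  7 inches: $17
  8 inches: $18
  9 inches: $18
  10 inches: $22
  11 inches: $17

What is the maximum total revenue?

32

Build best[k] bottom-up: best[k] = max over allowed piece i of (p[i] + best[k−i]).
best[1] = 2
best[2] = 4  (first piece 1, then best[1]=2)
best[3] = 8
best[4] = 10  (first piece 1, then best[3]=8)
best[5] = 15
best[6] = 17  (first piece 1, then best[5]=15)
best[7] = 19  (first piece 1, then best[6]=17)
best[8] = 23  (first piece 3, then best[5]=15)
best[9] = 25  (first piece 1, then best[8]=23)
best[10] = 30  (first piece 5, then best[5]=15)
best[11] = 32  (first piece 1, then best[10]=30)
One optimal cutting: 5 + 5 + 1 → $15 + $15 + $2 = $32.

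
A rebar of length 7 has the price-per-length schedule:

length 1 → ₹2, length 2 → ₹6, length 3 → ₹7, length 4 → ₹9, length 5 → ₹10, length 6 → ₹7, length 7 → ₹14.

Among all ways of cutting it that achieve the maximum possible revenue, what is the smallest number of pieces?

Build r[k] bottom-up: r[k] = max over allowed piece i of (p[i] + r[k−i]).
r[1] = 2
r[2] = 6
r[3] = 8  (first piece 1, then r[2]=6)
r[4] = 12  (first piece 2, then r[2]=6)
r[5] = 14  (first piece 1, then r[4]=12)
r[6] = 18  (first piece 2, then r[4]=12)
r[7] = 20  (first piece 1, then r[6]=18)
Maximum revenue is ₹20.
Now minimize piece count subject to staying optimal: for each k, pieces[k] = 1 + min over i with p[i]+r[k−i]=r[k] of pieces[k−i].
pieces[4] = 2
pieces[5] = 3
pieces[6] = 3
pieces[7] = 4

4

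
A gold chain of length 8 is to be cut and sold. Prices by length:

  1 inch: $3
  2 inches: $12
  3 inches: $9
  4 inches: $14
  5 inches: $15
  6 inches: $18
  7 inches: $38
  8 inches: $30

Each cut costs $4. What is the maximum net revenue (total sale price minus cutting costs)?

Consider every possible first cut. r[k] is the best of p[i]+r[k−i] over all sellable i≤k, charging 4 whenever i<k.
r[1] = 3
r[2] = max(3+3-4, 12+0) = 12
r[3] = max(3+12-4, 12+3-4, 9+0) = 11
r[4] = max(3+11-4, 12+12-4, 9+3-4, 14+0) = 20
r[5] = max(3+20-4, 12+11-4, 9+12-4, 14+3-4, 15+0) = 19
r[6] = max(3+19-4, 12+20-4, 9+11-4, 14+12-4, 15+3-4, 18+0) = 28
r[7] = max(3+28-4, 12+19-4, 9+20-4, …, 18+3-4, 38+0) = 38
r[8] = max(3+38-4, 12+28-4, 9+19-4, …, 38+3-4, 30+0) = 37
One optimal plan: pieces 7 + 1 (1 cut) → $41 − $4 = $37.

37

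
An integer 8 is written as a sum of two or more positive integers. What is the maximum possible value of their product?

18

Define f[k] = max over 1≤i<k of i · max(k−i, f[k−i]); the inner max lets the remainder stay uncut if that's better.
f[2] = 1·max(1,0) = 1·1 = 1
f[3] = max(1·2, 2·1) = 2
f[4] = max(1·3, 2·2, 3·1) = 4
f[5] = max(1·4, 2·3, 3·2, 4·1) = 6
f[6] = max(1·6, 2·4, 3·3, 4·2, 5·1) = 9
f[7] = max(1·9, 2·6, 3·4, 4·3, 5·2, 6·1) = 12
f[8] = max(1·12, 2·9, 3·6, …, 6·2, 7·1) = 18
One optimal split: 3 + 3 + 2; product 3·3·2 = 18.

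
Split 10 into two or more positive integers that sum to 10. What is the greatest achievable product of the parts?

Define P[k] = max over 1≤i<k of i · max(k−i, P[k−i]); the inner max lets the remainder stay uncut if that's better.
P[2] = 1·max(1,0) = 1·1 = 1
P[3] = max(1·2, 2·1) = 2
P[4] = max(1·3, 2·2, 3·1) = 4
P[5] = max(1·4, 2·3, 3·2, 4·1) = 6
P[6] = max(1·6, 2·4, 3·3, 4·2, 5·1) = 9
P[7] = max(1·9, 2·6, 3·4, 4·3, 5·2, 6·1) = 12
P[8] = max(1·12, 2·9, 3·6, …, 6·2, 7·1) = 18
P[9] = max(1·18, 2·12, 3·9, …, 7·2, 8·1) = 27
P[10] = max(1·27, 2·18, 3·12, …, 8·2, 9·1) = 36
One optimal split: 3 + 3 + 2 + 2; product 3·3·2·2 = 36.

36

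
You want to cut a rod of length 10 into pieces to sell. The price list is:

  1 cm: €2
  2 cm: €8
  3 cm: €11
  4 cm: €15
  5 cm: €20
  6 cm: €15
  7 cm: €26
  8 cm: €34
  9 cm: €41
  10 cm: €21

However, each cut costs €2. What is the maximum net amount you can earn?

Let v[k] be the best obtainable value from length k. For each k, try every first piece i and keep the best of price[i] + v[k−i] minus the 2 cut fee when i<k.
v[1] = 2
v[2] = max(2+2-2, 8+0) = 8
v[3] = max(2+8-2, 8+2-2, 11+0) = 11
v[4] = max(2+11-2, 8+8-2, 11+2-2, 15+0) = 15
v[5] = max(2+15-2, 8+11-2, 11+8-2, 15+2-2, 20+0) = 20
v[6] = max(2+20-2, 8+15-2, 11+11-2, 15+8-2, 20+2-2, 15+0) = 21
v[7] = max(2+21-2, 8+20-2, 11+15-2, …, 15+2-2, 26+0) = 26
v[8] = max(2+26-2, 8+21-2, 11+20-2, …, 26+2-2, 34+0) = 34
v[9] = max(2+34-2, 8+26-2, 11+21-2, …, 34+2-2, 41+0) = 41
v[10] = max(2+41-2, 8+34-2, 11+26-2, …, 41+2-2, 21+0) = 41
One optimal plan: pieces 9 + 1 (1 cut) → €43 − €2 = €41.

41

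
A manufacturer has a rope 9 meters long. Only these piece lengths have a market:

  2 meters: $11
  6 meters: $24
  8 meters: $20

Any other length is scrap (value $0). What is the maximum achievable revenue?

44

Consider every possible first cut. f[k] is the best of p[i]+f[k−i] over all sellable i≤k.
f[1] = 0
f[2] = 11
f[3] = 11
f[4] = 22  (first piece 2, then f[2]=11)
f[5] = 22
f[6] = max(11+22, 24+0) = 33
f[7] = max(11+22, 24+0) = 33
f[8] = max(11+33, 24+11, 20+0) = 44
f[9] = max(11+33, 24+11, 20+0) = 44
One optimal cutting: pieces 2 + 2 + 2 + 2 with 1 meter of scrap → $44.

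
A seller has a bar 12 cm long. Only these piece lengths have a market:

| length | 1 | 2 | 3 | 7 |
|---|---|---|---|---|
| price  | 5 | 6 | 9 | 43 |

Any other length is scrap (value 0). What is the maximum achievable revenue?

68

Let f[k] be the best obtainable value from length k. For each k, try every first piece i and keep the best of price[i] + f[k−i].
f[1] = 5
f[2] = 10  (first piece 1, then f[1]=5)
f[3] = 15  (first piece 1, then f[2]=10)
f[4] = 20  (first piece 1, then f[3]=15)
f[5] = 25  (first piece 1, then f[4]=20)
f[6] = 30  (first piece 1, then f[5]=25)
f[7] = 43
f[8] = 48  (first piece 1, then f[7]=43)
f[9] = 53  (first piece 1, then f[8]=48)
f[10] = 58  (first piece 1, then f[9]=53)
f[11] = 63  (first piece 1, then f[10]=58)
f[12] = 68  (first piece 1, then f[11]=63)
One optimal cutting: 7 + 1 + 1 + 1 + 1 + 1 → 68.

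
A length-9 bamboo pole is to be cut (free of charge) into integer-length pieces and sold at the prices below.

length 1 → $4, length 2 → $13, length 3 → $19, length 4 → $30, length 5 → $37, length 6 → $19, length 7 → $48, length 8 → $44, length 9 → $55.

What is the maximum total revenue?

67

Let v[k] be the best obtainable value from length k. For each k, try every first piece i and keep the best of price[i] + v[k−i].
v[1] = 4
v[2] = max(4+4, 13+0) = 13
v[3] = max(4+13, 13+4, 19+0) = 19
v[4] = max(4+19, 13+13, 19+4, 30+0) = 30
v[5] = max(4+30, 13+19, 19+13, 30+4, 37+0) = 37
v[6] = max(4+37, 13+30, 19+19, 30+13, 37+4, 19+0) = 43
v[7] = max(4+43, 13+37, 19+30, …, 19+4, 48+0) = 50
v[8] = max(4+50, 13+43, 19+37, …, 48+4, 44+0) = 60
v[9] = max(4+60, 13+50, 19+43, …, 44+4, 55+0) = 67
One optimal cutting: 5 + 4 → $37 + $30 = $67.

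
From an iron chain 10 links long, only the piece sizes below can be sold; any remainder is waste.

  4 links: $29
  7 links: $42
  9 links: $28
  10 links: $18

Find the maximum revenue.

58

Build r[k] bottom-up: r[k] = max over allowed piece i of (p[i] + r[k−i]).
r[1] = 0
r[2] = 0
r[3] = 0
r[4] = 29
r[5] = 29
r[6] = 29
r[7] = max(29+0, 42+0) = 42
r[8] = max(29+29, 42+0) = 58
r[9] = max(29+29, 42+0, 28+0) = 58
r[10] = max(29+29, 42+0, 28+0, 18+0) = 58
One optimal cutting: pieces 4 + 4 with 2 links of scrap → $58.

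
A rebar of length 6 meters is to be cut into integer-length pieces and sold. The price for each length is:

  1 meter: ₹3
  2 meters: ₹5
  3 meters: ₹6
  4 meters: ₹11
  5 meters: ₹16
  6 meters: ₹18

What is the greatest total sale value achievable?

19

Build r[k] bottom-up: r[k] = max over allowed piece i of (p[i] + r[k−i]).
r[1] = 3
r[2] = max(3+3, 5+0) = 6
r[3] = max(3+6, 5+3, 6+0) = 9
r[4] = max(3+9, 5+6, 6+3, 11+0) = 12
r[5] = max(3+12, 5+9, 6+6, 11+3, 16+0) = 16
r[6] = max(3+16, 5+12, 6+9, 11+6, 16+3, 18+0) = 19
One optimal cutting: 5 + 1 → ₹16 + ₹3 = ₹19.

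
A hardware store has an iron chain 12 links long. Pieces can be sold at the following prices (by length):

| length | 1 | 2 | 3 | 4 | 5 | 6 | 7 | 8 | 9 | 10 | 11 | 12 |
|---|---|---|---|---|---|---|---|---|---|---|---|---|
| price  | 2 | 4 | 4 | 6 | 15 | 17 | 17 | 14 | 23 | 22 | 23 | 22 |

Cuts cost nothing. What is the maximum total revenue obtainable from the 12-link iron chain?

34

Build v[k] bottom-up: v[k] = max over allowed piece i of (p[i] + v[k−i]).
v[1] = 2
v[2] = 4  (first piece 1, then v[1]=2)
v[3] = 6  (first piece 1, then v[2]=4)
v[4] = 8  (first piece 1, then v[3]=6)
v[5] = 15
v[6] = 17  (first piece 1, then v[5]=15)
v[7] = 19  (first piece 1, then v[6]=17)
v[8] = 21  (first piece 1, then v[7]=19)
v[9] = 23  (first piece 1, then v[8]=21)
v[10] = 30  (first piece 5, then v[5]=15)
v[11] = 32  (first piece 1, then v[10]=30)
v[12] = 34  (first piece 1, then v[11]=32)
One optimal cutting: 5 + 5 + 1 + 1 → $15 + $15 + $2 + $2 = $34.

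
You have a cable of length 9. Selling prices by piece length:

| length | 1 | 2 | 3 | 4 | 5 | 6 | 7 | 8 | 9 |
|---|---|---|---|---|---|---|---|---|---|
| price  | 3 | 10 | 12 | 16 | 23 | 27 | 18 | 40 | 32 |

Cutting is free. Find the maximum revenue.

43

Consider every possible first cut. v[k] is the best of p[i]+v[k−i] over all sellable i≤k.
v[1] = 3
v[2] = 10
v[3] = 13  (first piece 1, then v[2]=10)
v[4] = 20  (first piece 2, then v[2]=10)
v[5] = 23  (first piece 1, then v[4]=20)
v[6] = 30  (first piece 2, then v[4]=20)
v[7] = 33  (first piece 1, then v[6]=30)
v[8] = 40  (first piece 2, then v[6]=30)
v[9] = 43  (first piece 1, then v[8]=40)
One optimal cutting: 2 + 2 + 2 + 2 + 1 → 10 + 10 + 10 + 10 + 3 = 43.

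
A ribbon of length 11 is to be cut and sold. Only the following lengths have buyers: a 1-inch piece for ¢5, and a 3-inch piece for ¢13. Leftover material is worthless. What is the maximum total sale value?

55

Build best[k] bottom-up: best[k] = max over allowed piece i of (p[i] + best[k−i]).
best[1] = 5
best[2] = 10  (first piece 1, then best[1]=5)
best[3] = max(5+10, 13+0) = 15
best[4] = max(5+15, 13+5) = 20
best[5] = max(5+20, 13+10) = 25
best[6] = max(5+25, 13+15) = 30
best[7] = max(5+30, 13+20) = 35
best[8] = max(5+35, 13+25) = 40
best[9] = max(5+40, 13+30) = 45
best[10] = max(5+45, 13+35) = 50
best[11] = max(5+50, 13+40) = 55
One optimal cutting: 1 + 1 + 1 + 1 + 1 + 1 + 1 + 1 + 1 + 1 + 1 → ¢55.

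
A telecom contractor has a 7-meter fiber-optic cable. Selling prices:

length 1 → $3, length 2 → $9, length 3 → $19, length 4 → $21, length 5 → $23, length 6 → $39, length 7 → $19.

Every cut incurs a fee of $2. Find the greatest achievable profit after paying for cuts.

Build v[k] bottom-up: v[k] = max over allowed piece i of (p[i] + v[k−i]) − 2 per cut.
v[1] = 3
v[2] = max(3+3-2, 9+0) = 9
v[3] = max(3+9-2, 9+3-2, 19+0) = 19
v[4] = max(3+19-2, 9+9-2, 19+3-2, 21+0) = 21
v[5] = max(3+21-2, 9+19-2, 19+9-2, 21+3-2, 23+0) = 26
v[6] = max(3+26-2, 9+21-2, 19+19-2, 21+9-2, 23+3-2, 39+0) = 39
v[7] = max(3+39-2, 9+26-2, 19+21-2, …, 39+3-2, 19+0) = 40
One optimal plan: pieces 6 + 1 (1 cut) → $42 − $2 = $40.

40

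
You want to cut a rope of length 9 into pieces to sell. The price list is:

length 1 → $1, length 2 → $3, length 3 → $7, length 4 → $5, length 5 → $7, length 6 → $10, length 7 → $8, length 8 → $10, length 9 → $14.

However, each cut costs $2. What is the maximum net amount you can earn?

17

Let net[k] be the best obtainable value from length k. For each k, try every first piece i and keep the best of price[i] + net[k−i] minus the 2 cut fee when i<k.
net[1] = 1
net[2] = 3
net[3] = 7
net[4] = 6  (first piece 1, then net[3]=7)
net[5] = 8  (first piece 2, then net[3]=7)
net[6] = 12  (first piece 3, then net[3]=7)
net[7] = 11  (first piece 1, then net[6]=12)
net[8] = 13  (first piece 2, then net[6]=12)
net[9] = 17  (first piece 3, then net[6]=12)
One optimal plan: pieces 3 + 3 + 3 (2 cuts) → $21 − $4 = $17.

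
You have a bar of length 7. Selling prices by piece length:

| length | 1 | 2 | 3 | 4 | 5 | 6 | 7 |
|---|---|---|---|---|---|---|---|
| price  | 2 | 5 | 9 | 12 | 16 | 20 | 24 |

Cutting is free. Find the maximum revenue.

Let r[k] be the best obtainable value from length k. For each k, try every first piece i and keep the best of price[i] + r[k−i].
r[1] = 2
r[2] = max(2+2, 5+0) = 5
r[3] = max(2+5, 5+2, 9+0) = 9
r[4] = max(2+9, 5+5, 9+2, 12+0) = 12
r[5] = max(2+12, 5+9, 9+5, 12+2, 16+0) = 16
r[6] = max(2+16, 5+12, 9+9, 12+5, 16+2, 20+0) = 20
r[7] = max(2+20, 5+16, 9+12, …, 20+2, 24+0) = 24
Best is to sell the whole 7-meter piece uncut for 24.

24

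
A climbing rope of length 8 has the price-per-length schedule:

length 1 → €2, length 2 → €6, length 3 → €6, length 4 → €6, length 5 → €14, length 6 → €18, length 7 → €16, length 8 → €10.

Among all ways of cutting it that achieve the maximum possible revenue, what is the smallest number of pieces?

2

Let r[k] be the best obtainable value from length k. For each k, try every first piece i and keep the best of price[i] + r[k−i].
r[1] = 2
r[2] = max(2+2, 6+0) = 6
r[3] = max(2+6, 6+2, 6+0) = 8
r[4] = max(2+8, 6+6, 6+2, 6+0) = 12
r[5] = max(2+12, 6+8, 6+6, 6+2, 14+0) = 14
r[6] = max(2+14, 6+12, 6+8, 6+6, 14+2, 18+0) = 18
r[7] = max(2+18, 6+14, 6+12, …, 18+2, 16+0) = 20
r[8] = max(2+20, 6+18, 6+14, …, 16+2, 10+0) = 24
Maximum revenue is €24.
Now minimize piece count subject to staying optimal: for each k, pieces[k] = 1 + min over i with p[i]+r[k−i]=r[k] of pieces[k−i].
pieces[5] = 1
pieces[6] = 1
pieces[7] = 2
pieces[8] = 2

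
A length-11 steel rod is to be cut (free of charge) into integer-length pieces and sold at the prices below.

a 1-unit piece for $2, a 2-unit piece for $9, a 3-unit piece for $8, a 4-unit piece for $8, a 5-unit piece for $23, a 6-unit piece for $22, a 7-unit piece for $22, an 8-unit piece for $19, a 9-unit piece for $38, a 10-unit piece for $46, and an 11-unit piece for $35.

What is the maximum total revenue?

50

Let r[k] be the best obtainable value from length k. For each k, try every first piece i and keep the best of price[i] + r[k−i].
r[1] = 2
r[2] = max(2+2, 9+0) = 9
r[3] = max(2+9, 9+2, 8+0) = 11
r[4] = max(2+11, 9+9, 8+2, 8+0) = 18
r[5] = max(2+18, 9+11, 8+9, 8+2, 23+0) = 23
r[6] = max(2+23, 9+18, 8+11, 8+9, 23+2, 22+0) = 27
r[7] = max(2+27, 9+23, 8+18, …, 22+2, 22+0) = 32
r[8] = max(2+32, 9+27, 8+23, …, 22+2, 19+0) = 36
r[9] = max(2+36, 9+32, 8+27, …, 19+2, 38+0) = 41
r[10] = max(2+41, 9+36, 8+32, …, 38+2, 46+0) = 46
r[11] = max(2+46, 9+41, 8+36, …, 46+2, 35+0) = 50
One optimal cutting: 5 + 2 + 2 + 2 → $23 + $9 + $9 + $9 = $50.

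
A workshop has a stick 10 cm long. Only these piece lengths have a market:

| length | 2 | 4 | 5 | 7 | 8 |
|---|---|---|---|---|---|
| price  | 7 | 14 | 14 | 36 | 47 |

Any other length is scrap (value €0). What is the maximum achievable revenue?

54

Let r[k] be the best obtainable value from length k. For each k, try every first piece i and keep the best of price[i] + r[k−i].
r[1] = 0
r[2] = 7
r[3] = 7
r[4] = max(7+7, 14+0) = 14
r[5] = max(7+7, 14+0, 14+0) = 14
r[6] = max(7+14, 14+7, 14+0) = 21
r[7] = max(7+14, 14+7, 14+7, 36+0) = 36
r[8] = max(7+21, 14+14, 14+7, 36+0, 47+0) = 47
r[9] = max(7+36, 14+14, 14+14, 36+7, 47+0) = 47
r[10] = max(7+47, 14+21, 14+14, 36+7, 47+7) = 54
One optimal cutting: 8 + 2 → €54.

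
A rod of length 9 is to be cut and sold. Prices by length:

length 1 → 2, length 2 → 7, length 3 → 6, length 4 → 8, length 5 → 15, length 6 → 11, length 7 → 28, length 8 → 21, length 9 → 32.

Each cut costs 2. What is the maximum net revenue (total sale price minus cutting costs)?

Build net[k] bottom-up: net[k] = max over allowed piece i of (p[i] + net[k−i]) − 2 per cut.
net[1] = 2
net[2] = max(2+2-2, 7+0) = 7
net[3] = max(2+7-2, 7+2-2, 6+0) = 7
net[4] = max(2+7-2, 7+7-2, 6+2-2, 8+0) = 12
net[5] = max(2+12-2, 7+7-2, 6+7-2, 8+2-2, 15+0) = 15
net[6] = max(2+15-2, 7+12-2, 6+7-2, 8+7-2, 15+2-2, 11+0) = 17
net[7] = max(2+17-2, 7+15-2, 6+12-2, …, 11+2-2, 28+0) = 28
net[8] = max(2+28-2, 7+17-2, 6+15-2, …, 28+2-2, 21+0) = 28
net[9] = max(2+28-2, 7+28-2, 6+17-2, …, 21+2-2, 32+0) = 33
One optimal plan: pieces 7 + 2 (1 cut) → 35 − 2 = 33.

33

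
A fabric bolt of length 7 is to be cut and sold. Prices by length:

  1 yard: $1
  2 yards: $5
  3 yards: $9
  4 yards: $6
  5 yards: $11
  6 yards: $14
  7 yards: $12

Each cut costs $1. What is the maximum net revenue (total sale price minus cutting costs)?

Build r[k] bottom-up: r[k] = max over allowed piece i of (p[i] + r[k−i]) − 1 per cut.
r[1] = 1
r[2] = 5
r[3] = 9
r[4] = 9  (first piece 1, then r[3]=9)
r[5] = 13  (first piece 2, then r[3]=9)
r[6] = 17  (first piece 3, then r[3]=9)
r[7] = 17  (first piece 1, then r[6]=17)
One optimal plan: pieces 3 + 3 + 1 (2 cuts) → $19 − $2 = $17.

17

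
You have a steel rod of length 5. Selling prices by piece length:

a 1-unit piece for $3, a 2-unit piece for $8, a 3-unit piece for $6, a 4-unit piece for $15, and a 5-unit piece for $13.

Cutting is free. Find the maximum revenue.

19

Build r[k] bottom-up: r[k] = max over allowed piece i of (p[i] + r[k−i]).
r[1] = 3
r[2] = max(3+3, 8+0) = 8
r[3] = max(3+8, 8+3, 6+0) = 11
r[4] = max(3+11, 8+8, 6+3, 15+0) = 16
r[5] = max(3+16, 8+11, 6+8, 15+3, 13+0) = 19
One optimal cutting: 2 + 2 + 1 → $8 + $8 + $3 = $19.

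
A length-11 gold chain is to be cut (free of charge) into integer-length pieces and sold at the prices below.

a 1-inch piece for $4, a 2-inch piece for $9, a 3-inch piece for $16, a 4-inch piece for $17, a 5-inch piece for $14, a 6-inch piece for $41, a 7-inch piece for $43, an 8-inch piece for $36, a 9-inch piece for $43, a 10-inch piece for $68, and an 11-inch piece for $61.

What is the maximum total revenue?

Let v[k] be the best obtainable value from length k. For each k, try every first piece i and keep the best of price[i] + v[k−i].
v[1] = 4
v[2] = max(4+4, 9+0) = 9
v[3] = max(4+9, 9+4, 16+0) = 16
v[4] = max(4+16, 9+9, 16+4, 17+0) = 20
v[5] = max(4+20, 9+16, 16+9, 17+4, 14+0) = 25
v[6] = max(4+25, 9+20, 16+16, 17+9, 14+4, 41+0) = 41
v[7] = max(4+41, 9+25, 16+20, …, 41+4, 43+0) = 45
v[8] = max(4+45, 9+41, 16+25, …, 43+4, 36+0) = 50
v[9] = max(4+50, 9+45, 16+41, …, 36+4, 43+0) = 57
v[10] = max(4+57, 9+50, 16+45, …, 43+4, 68+0) = 68
v[11] = max(4+68, 9+57, 16+50, …, 68+4, 61+0) = 72
One optimal cutting: 10 + 1 → $68 + $4 = $72.

72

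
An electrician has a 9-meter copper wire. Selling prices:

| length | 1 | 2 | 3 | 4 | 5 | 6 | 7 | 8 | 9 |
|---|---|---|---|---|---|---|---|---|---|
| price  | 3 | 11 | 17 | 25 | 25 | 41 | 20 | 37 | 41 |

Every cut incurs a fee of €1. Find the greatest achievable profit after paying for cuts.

57

Let r[k] be the best obtainable value from length k. For each k, try every first piece i and keep the best of price[i] + r[k−i] minus the 1 cut fee when i<k.
r[1] = 3
r[2] = max(3+3-1, 11+0) = 11
r[3] = max(3+11-1, 11+3-1, 17+0) = 17
r[4] = max(3+17-1, 11+11-1, 17+3-1, 25+0) = 25
r[5] = max(3+25-1, 11+17-1, 17+11-1, 25+3-1, 25+0) = 27
r[6] = max(3+27-1, 11+25-1, 17+17-1, 25+11-1, 25+3-1, 41+0) = 41
r[7] = max(3+41-1, 11+27-1, 17+25-1, …, 41+3-1, 20+0) = 43
r[8] = max(3+43-1, 11+41-1, 17+27-1, …, 20+3-1, 37+0) = 51
r[9] = max(3+51-1, 11+43-1, 17+41-1, …, 37+3-1, 41+0) = 57
One optimal plan: pieces 6 + 3 (1 cut) → €58 − €1 = €57.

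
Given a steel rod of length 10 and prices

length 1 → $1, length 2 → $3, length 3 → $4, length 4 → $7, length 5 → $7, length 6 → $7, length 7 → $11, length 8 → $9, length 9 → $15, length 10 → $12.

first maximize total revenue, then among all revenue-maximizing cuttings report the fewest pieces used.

Build r[k] bottom-up: r[k] = max over allowed piece i of (p[i] + r[k−i]).
r[1] = 1
r[2] = 3
r[3] = 4  (first piece 1, then r[2]=3)
r[4] = 7
r[5] = 8  (first piece 1, then r[4]=7)
r[6] = 10  (first piece 2, then r[4]=7)
r[7] = 11  (first piece 1, then r[6]=10)
r[8] = 14  (first piece 4, then r[4]=7)
r[9] = 15  (first piece 1, then r[8]=14)
r[10] = 17  (first piece 2, then r[8]=14)
Maximum revenue is $17.
Now minimize piece count subject to staying optimal: for each k, pieces[k] = 1 + min over i with p[i]+r[k−i]=r[k] of pieces[k−i].
pieces[7] = 1
pieces[8] = 2
pieces[9] = 1
pieces[10] = 3

3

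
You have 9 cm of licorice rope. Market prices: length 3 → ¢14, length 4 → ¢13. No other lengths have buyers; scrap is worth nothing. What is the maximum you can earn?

42

Let r[k] be the best obtainable value from length k. For each k, try every first piece i and keep the best of price[i] + r[k−i].
r[1] = 0
r[2] = 0
r[3] = 14
r[4] = max(14+0, 13+0) = 14
r[5] = max(14+0, 13+0) = 14
r[6] = max(14+14, 13+0) = 28
r[7] = max(14+14, 13+14) = 28
r[8] = max(14+14, 13+14) = 28
r[9] = max(14+28, 13+14) = 42
One optimal cutting: 3 + 3 + 3 → ¢42.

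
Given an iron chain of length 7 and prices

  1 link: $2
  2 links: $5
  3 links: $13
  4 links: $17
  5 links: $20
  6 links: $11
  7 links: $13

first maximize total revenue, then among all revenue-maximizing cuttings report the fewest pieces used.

Let r[k] be the best obtainable value from length k. For each k, try every first piece i and keep the best of price[i] + r[k−i].
r[1] = 2
r[2] = max(2+2, 5+0) = 5
r[3] = max(2+5, 5+2, 13+0) = 13
r[4] = max(2+13, 5+5, 13+2, 17+0) = 17
r[5] = max(2+17, 5+13, 13+5, 17+2, 20+0) = 20
r[6] = max(2+20, 5+17, 13+13, 17+5, 20+2, 11+0) = 26
r[7] = max(2+26, 5+20, 13+17, …, 11+2, 13+0) = 30
Maximum revenue is $30.
Now minimize piece count subject to staying optimal: for each k, pieces[k] = 1 + min over i with p[i]+r[k−i]=r[k] of pieces[k−i].
pieces[4] = 1
pieces[5] = 1
pieces[6] = 2
pieces[7] = 2

2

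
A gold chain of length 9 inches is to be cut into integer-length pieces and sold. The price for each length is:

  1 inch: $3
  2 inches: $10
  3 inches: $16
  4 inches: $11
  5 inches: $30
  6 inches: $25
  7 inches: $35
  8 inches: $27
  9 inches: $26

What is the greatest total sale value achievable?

50

Build R[k] bottom-up: R[k] = max over allowed piece i of (p[i] + R[k−i]).
R[1] = 3
R[2] = 10
R[3] = 16
R[4] = 20  (first piece 2, then R[2]=10)
R[5] = 30
R[6] = 33  (first piece 1, then R[5]=30)
R[7] = 40  (first piece 2, then R[5]=30)
R[8] = 46  (first piece 3, then R[5]=30)
R[9] = 50  (first piece 2, then R[7]=40)
One optimal cutting: 5 + 2 + 2 → $30 + $10 + $10 = $50.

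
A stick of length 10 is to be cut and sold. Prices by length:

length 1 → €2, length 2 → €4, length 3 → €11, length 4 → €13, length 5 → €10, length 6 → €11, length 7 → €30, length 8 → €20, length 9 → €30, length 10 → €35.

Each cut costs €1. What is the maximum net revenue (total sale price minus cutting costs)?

Let v[k] be the best obtainable value from length k. For each k, try every first piece i and keep the best of price[i] + v[k−i] minus the 1 cut fee when i<k.
v[1] = 2
v[2] = 4
v[3] = 11
v[4] = 13
v[5] = 14  (first piece 1, then v[4]=13)
v[6] = 21  (first piece 3, then v[3]=11)
v[7] = 30
v[8] = 31  (first piece 1, then v[7]=30)
v[9] = 33  (first piece 2, then v[7]=30)
v[10] = 40  (first piece 3, then v[7]=30)
One optimal plan: pieces 7 + 3 (1 cut) → €41 − €1 = €40.

40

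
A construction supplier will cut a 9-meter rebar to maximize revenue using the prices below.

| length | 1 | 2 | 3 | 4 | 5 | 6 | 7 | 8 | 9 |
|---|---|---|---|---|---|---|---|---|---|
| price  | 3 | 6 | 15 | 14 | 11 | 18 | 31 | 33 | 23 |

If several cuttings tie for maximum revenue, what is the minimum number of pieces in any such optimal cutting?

Consider every possible first cut. r[k] is the best of p[i]+r[k−i] over all sellable i≤k.
r[1] = 3
r[2] = max(3+3, 6+0) = 6
r[3] = max(3+6, 6+3, 15+0) = 15
r[4] = max(3+15, 6+6, 15+3, 14+0) = 18
r[5] = max(3+18, 6+15, 15+6, 14+3, 11+0) = 21
r[6] = max(3+21, 6+18, 15+15, 14+6, 11+3, 18+0) = 30
r[7] = max(3+30, 6+21, 15+18, …, 18+3, 31+0) = 33
r[8] = max(3+33, 6+30, 15+21, …, 31+3, 33+0) = 36
r[9] = max(3+36, 6+33, 15+30, …, 33+3, 23+0) = 45
Maximum revenue is ₹45.
Now minimize piece count subject to staying optimal: for each k, pieces[k] = 1 + min over i with p[i]+r[k−i]=r[k] of pieces[k−i].
pieces[6] = 2
pieces[7] = 3
pieces[8] = 3
pieces[9] = 3

3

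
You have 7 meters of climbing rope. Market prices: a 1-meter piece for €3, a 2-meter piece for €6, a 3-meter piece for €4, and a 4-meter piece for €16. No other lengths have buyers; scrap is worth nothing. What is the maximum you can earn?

25

Consider every possible first cut. best[k] is the best of p[i]+best[k−i] over all sellable i≤k.
best[1] = 3
best[2] = max(3+3, 6+0) = 6
best[3] = max(3+6, 6+3, 4+0) = 9
best[4] = max(3+9, 6+6, 4+3, 16+0) = 16
best[5] = max(3+16, 6+9, 4+6, 16+3) = 19
best[6] = max(3+19, 6+16, 4+9, 16+6) = 22
best[7] = max(3+22, 6+19, 4+16, 16+9) = 25
One optimal cutting: 4 + 1 + 1 + 1 → €25.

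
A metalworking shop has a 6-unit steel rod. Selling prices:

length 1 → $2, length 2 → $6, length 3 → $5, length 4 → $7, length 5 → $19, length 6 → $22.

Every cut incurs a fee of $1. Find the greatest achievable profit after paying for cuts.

Consider every possible first cut. v[k] is the best of p[i]+v[k−i] over all sellable i≤k, charging 1 whenever i<k.
v[1] = 2
v[2] = max(2+2-1, 6+0) = 6
v[3] = max(2+6-1, 6+2-1, 5+0) = 7
v[4] = max(2+7-1, 6+6-1, 5+2-1, 7+0) = 11
v[5] = max(2+11-1, 6+7-1, 5+6-1, 7+2-1, 19+0) = 19
v[6] = max(2+19-1, 6+11-1, 5+7-1, 7+6-1, 19+2-1, 22+0) = 22
Best is to make no cuts and sell whole for $22.

22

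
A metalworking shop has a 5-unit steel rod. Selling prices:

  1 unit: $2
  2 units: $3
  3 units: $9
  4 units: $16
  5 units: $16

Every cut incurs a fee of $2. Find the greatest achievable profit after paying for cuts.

Let v[k] be the best obtainable value from length k. For each k, try every first piece i and keep the best of price[i] + v[k−i] minus the 2 cut fee when i<k.
v[1] = 2
v[2] = max(2+2-2, 3+0) = 3
v[3] = max(2+3-2, 3+2-2, 9+0) = 9
v[4] = max(2+9-2, 3+3-2, 9+2-2, 16+0) = 16
v[5] = max(2+16-2, 3+9-2, 9+3-2, 16+2-2, 16+0) = 16
One optimal plan: pieces 4 + 1 (1 cut) → $18 − $2 = $16.

16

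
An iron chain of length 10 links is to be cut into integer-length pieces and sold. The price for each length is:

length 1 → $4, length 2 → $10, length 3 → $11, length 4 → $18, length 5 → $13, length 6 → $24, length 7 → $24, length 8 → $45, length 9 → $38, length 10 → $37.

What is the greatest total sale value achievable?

Let r[k] be the best obtainable value from length k. For each k, try every first piece i and keep the best of price[i] + r[k−i].
r[1] = 4
r[2] = 10
r[3] = 14  (first piece 1, then r[2]=10)
r[4] = 20  (first piece 2, then r[2]=10)
r[5] = 24  (first piece 1, then r[4]=20)
r[6] = 30  (first piece 2, then r[4]=20)
r[7] = 34  (first piece 1, then r[6]=30)
r[8] = 45
r[9] = 49  (first piece 1, then r[8]=45)
r[10] = 55  (first piece 2, then r[8]=45)
One optimal cutting: 8 + 2 → $45 + $10 = $55.

55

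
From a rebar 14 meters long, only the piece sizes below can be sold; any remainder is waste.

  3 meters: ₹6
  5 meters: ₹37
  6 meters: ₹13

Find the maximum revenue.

Build best[k] bottom-up: best[k] = max over allowed piece i of (p[i] + best[k−i]).
best[1] = 0
best[2] = 0
best[3] = 6
best[4] = 6
best[5] = 37
best[6] = 37
best[7] = 37
best[8] = 43  (first piece 3, then best[5]=37)
best[9] = 43
best[10] = 74  (first piece 5, then best[5]=37)
best[11] = 74
best[12] = 74
best[13] = 80  (first piece 3, then best[10]=74)
best[14] = 80
One optimal cutting: pieces 5 + 5 + 3 with 1 meter of scrap → ₹80.

80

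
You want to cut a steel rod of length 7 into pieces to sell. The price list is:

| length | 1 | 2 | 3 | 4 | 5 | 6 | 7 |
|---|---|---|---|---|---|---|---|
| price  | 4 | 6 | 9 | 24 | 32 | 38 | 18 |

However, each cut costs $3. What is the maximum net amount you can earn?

Build net[k] bottom-up: net[k] = max over allowed piece i of (p[i] + net[k−i]) − 3 per cut.
net[1] = 4
net[2] = 6
net[3] = 9
net[4] = 24
net[5] = 32
net[6] = 38
net[7] = 39  (first piece 1, then net[6]=38)
One optimal plan: pieces 6 + 1 (1 cut) → $42 − $3 = $39.

39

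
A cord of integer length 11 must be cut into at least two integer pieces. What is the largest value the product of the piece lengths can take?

54

Define P[k] = max over 1≤i<k of i · max(k−i, P[k−i]); the inner max lets the remainder stay uncut if that's better.
Small cases: P[2]=1, P[3]=2, P[4]=4, P[5]=6.
P[6] = max(1·6, 2·4, 3·3, 4·2, 5·1) = 9
P[7] = max(1·9, 2·6, 3·4, 4·3, 5·2, 6·1) = 12
P[8] = max(1·12, 2·9, 3·6, …, 6·2, 7·1) = 18
P[9] = max(1·18, 2·12, 3·9, …, 7·2, 8·1) = 27
P[10] = max(1·27, 2·18, 3·12, …, 8·2, 9·1) = 36
P[11] = max(1·36, 2·27, 3·18, …, 9·2, 10·1) = 54
One optimal split: 3 + 3 + 3 + 2; product 3·3·3·2 = 54.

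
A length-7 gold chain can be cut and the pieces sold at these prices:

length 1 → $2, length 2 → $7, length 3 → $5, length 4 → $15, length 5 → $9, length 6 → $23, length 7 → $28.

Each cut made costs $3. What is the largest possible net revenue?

Build v[k] bottom-up: v[k] = max over allowed piece i of (p[i] + v[k−i]) − 3 per cut.
v[1] = 2
v[2] = max(2+2-3, 7+0) = 7
v[3] = max(2+7-3, 7+2-3, 5+0) = 6
v[4] = max(2+6-3, 7+7-3, 5+2-3, 15+0) = 15
v[5] = max(2+15-3, 7+6-3, 5+7-3, 15+2-3, 9+0) = 14
v[6] = max(2+14-3, 7+15-3, 5+6-3, 15+7-3, 9+2-3, 23+0) = 23
v[7] = max(2+23-3, 7+14-3, 5+15-3, …, 23+2-3, 28+0) = 28
Best is to make no cuts and sell whole for $28.

28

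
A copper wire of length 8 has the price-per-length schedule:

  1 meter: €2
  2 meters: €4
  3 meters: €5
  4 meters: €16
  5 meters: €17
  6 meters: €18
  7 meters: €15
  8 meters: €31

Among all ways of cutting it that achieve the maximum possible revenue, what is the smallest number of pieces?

2

Consider every possible first cut. r[k] is the best of p[i]+r[k−i] over all sellable i≤k.
r[1] = 2
r[2] = max(2+2, 4+0) = 4
r[3] = max(2+4, 4+2, 5+0) = 6
r[4] = max(2+6, 4+4, 5+2, 16+0) = 16
r[5] = max(2+16, 4+6, 5+4, 16+2, 17+0) = 18
r[6] = max(2+18, 4+16, 5+6, 16+4, 17+2, 18+0) = 20
r[7] = max(2+20, 4+18, 5+16, …, 18+2, 15+0) = 22
r[8] = max(2+22, 4+20, 5+18, …, 15+2, 31+0) = 32
Maximum revenue is €32.
Now minimize piece count subject to staying optimal: for each k, pieces[k] = 1 + min over i with p[i]+r[k−i]=r[k] of pieces[k−i].
pieces[5] = 2
pieces[6] = 2
pieces[7] = 3
pieces[8] = 2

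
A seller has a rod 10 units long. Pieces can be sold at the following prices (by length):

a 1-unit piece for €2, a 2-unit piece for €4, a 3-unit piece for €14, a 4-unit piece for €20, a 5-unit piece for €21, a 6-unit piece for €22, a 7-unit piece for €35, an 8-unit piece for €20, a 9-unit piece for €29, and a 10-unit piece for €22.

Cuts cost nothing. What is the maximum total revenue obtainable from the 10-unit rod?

49

Consider every possible first cut. R[k] is the best of p[i]+R[k−i] over all sellable i≤k.
R[1] = 2
R[2] = max(2+2, 4+0) = 4
R[3] = max(2+4, 4+2, 14+0) = 14
R[4] = max(2+14, 4+4, 14+2, 20+0) = 20
R[5] = max(2+20, 4+14, 14+4, 20+2, 21+0) = 22
R[6] = max(2+22, 4+20, 14+14, 20+4, 21+2, 22+0) = 28
R[7] = max(2+28, 4+22, 14+20, …, 22+2, 35+0) = 35
R[8] = max(2+35, 4+28, 14+22, …, 35+2, 20+0) = 40
R[9] = max(2+40, 4+35, 14+28, …, 20+2, 29+0) = 42
R[10] = max(2+42, 4+40, 14+35, …, 29+2, 22+0) = 49
One optimal cutting: 7 + 3 → €35 + €14 = €49.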